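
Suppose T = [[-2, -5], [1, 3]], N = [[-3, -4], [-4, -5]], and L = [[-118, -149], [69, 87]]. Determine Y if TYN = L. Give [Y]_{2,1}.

Isolating Y: multiply by T⁻¹ from the left and N⁻¹ from the right, so Y = T⁻¹LN⁻¹.
det T = -1; the adjugate gives T⁻¹ = [[-3, -5], [1, 2]].
det N = -1, so N⁻¹ = [[5, -4], [-4, 3]].
T⁻¹L = [[9, 12], [20, 25]].
Y = (T⁻¹L)N⁻¹ = [[-3, 0], [0, -5]].

0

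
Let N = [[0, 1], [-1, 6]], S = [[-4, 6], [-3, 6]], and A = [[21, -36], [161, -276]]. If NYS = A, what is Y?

Left-multiply by N⁻¹ and right-multiply by S⁻¹: Y = N⁻¹AS⁻¹.
N has determinant 1; N⁻¹ = [[6, -1], [1, 0]].
det S = -6, so S⁻¹ = [[-1, 1], [-1/2, 2/3]].
N⁻¹A = [[-35, 60], [21, -36]].
Y = (N⁻¹A)S⁻¹ = [[5, 5], [-3, -3]].

Y = [[5, 5], [-3, -3]]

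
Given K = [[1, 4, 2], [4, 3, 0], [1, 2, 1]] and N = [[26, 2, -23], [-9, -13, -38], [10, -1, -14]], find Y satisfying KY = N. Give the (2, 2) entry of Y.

1

K is on the left of Y, so left-multiply by K⁻¹: Y = K⁻¹N.
K has determinant -3; K⁻¹ = [[-1, 0, 2], [4/3, 1/3, -8/3], [-5/3, -2/3, 13/3]].
Y = K⁻¹N = [[-1, 0, 2], [4/3, 1/3, -8/3], [-5/3, -2/3, 13/3]] · [[26, 2, -23], [-9, -13, -38], [10, -1, -14]] = [[-6, -4, -5], [5, 1, -6], [6, 1, 3]].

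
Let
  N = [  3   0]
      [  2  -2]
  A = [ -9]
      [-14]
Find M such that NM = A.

M = [[-3], [4]]

Left-multiplying both sides by N⁻¹ gives M = N⁻¹A.
det N = -6, so N⁻¹ = [[1/3, 0], [1/3, -1/2]].
M = N⁻¹A = [[1/3, 0], [1/3, -1/2]] · [[-9], [-14]] = [[-3], [4]].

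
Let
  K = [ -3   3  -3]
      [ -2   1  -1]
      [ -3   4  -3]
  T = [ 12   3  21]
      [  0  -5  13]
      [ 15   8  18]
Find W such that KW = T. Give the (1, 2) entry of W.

K is on the left of W, so left-multiply by K⁻¹: W = K⁻¹T.
det K = 3; the adjugate gives K⁻¹ = [[1/3, -1, 0], [-1, 0, 1], [-5/3, 1, 1]].
W = K⁻¹T = [[1/3, -1, 0], [-1, 0, 1], [-5/3, 1, 1]] · [[12, 3, 21], [0, -5, 13], [15, 8, 18]] = [[4, 6, -6], [3, 5, -3], [-5, -2, -4]].

6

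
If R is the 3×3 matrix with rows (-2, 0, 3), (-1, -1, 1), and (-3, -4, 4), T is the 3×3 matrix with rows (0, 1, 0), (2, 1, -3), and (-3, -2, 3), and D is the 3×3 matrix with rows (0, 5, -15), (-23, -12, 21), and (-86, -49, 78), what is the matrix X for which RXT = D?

X = [[-5, 0, -2], [1, 3, -5], [0, 5, 2]]

Isolating X: multiply by R⁻¹ from the left and T⁻¹ from the right, so X = R⁻¹DT⁻¹.
det R = 3, so R⁻¹ = [[0, -4, 1], [1/3, 1/3, -1/3], [1/3, -8/3, 2/3]].
T has determinant 3; T⁻¹ = [[-1, -1, -1], [1, 0, 0], [-1/3, -1, -2/3]].
R⁻¹D = [[6, -1, -6], [21, 14, -24], [4, 1, -9]].
X = (R⁻¹D)T⁻¹ = [[-5, 0, -2], [1, 3, -5], [0, 5, 2]].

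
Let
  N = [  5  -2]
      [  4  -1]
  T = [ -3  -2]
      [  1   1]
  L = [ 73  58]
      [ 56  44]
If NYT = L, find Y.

Y = [[-3, 4], [0, -4]]

Isolating Y: multiply by N⁻¹ from the left and T⁻¹ from the right, so Y = N⁻¹LT⁻¹.
det N = 3, so N⁻¹ = [[-1/3, 2/3], [-4/3, 5/3]].
T has determinant -1; T⁻¹ = [[-1, -2], [1, 3]].
N⁻¹L = [[13, 10], [-4, -4]].
Y = (N⁻¹L)T⁻¹ = [[-3, 4], [0, -4]].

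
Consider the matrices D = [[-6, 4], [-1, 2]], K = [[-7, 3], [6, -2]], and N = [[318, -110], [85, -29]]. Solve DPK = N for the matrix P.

Isolating P: multiply by D⁻¹ from the left and K⁻¹ from the right, so P = D⁻¹NK⁻¹.
det D = -8, so D⁻¹ = [[-1/4, 1/2], [-1/8, 3/4]].
det K = -4, so K⁻¹ = [[1/2, 3/4], [3/2, 7/4]].
D⁻¹N = [[-37, 13], [24, -8]].
P = (D⁻¹N)K⁻¹ = [[1, -5], [0, 4]].

P = [[1, -5], [0, 4]]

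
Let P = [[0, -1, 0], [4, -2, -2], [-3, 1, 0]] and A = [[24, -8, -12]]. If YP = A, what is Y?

Since P sits to the right of Y, Y = AP⁻¹.
P has determinant -6; P⁻¹ = [[-1/3, 0, -1/3], [-1, 0, 0], [1/3, -1/2, -2/3]].
Y = AP⁻¹ = [[24, -8, -12]] · [[-1/3, 0, -1/3], [-1, 0, 0], [1/3, -1/2, -2/3]] = [[-4, 6, 0]].

Y = [[-4, 6, 0]]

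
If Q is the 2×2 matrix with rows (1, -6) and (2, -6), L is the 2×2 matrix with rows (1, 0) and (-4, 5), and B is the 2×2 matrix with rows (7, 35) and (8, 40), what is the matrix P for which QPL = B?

Isolating P: multiply by Q⁻¹ from the left and L⁻¹ from the right, so P = Q⁻¹BL⁻¹.
det Q = 6, so Q⁻¹ = [[-1, 1], [-1/3, 1/6]].
det L = 5; the adjugate gives L⁻¹ = [[1, 0], [4/5, 1/5]].
Q⁻¹B = [[1, 5], [-1, -5]].
P = (Q⁻¹B)L⁻¹ = [[5, 1], [-5, -1]].

P = [[5, 1], [-5, -1]]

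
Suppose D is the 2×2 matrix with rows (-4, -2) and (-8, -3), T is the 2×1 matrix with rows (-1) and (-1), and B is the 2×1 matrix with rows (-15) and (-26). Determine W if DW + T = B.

DW = B − T = [[-14], [-25]].
Since D multiplies W on the left, W = D⁻¹(B − T).
det D = -4; the adjugate gives D⁻¹ = [[3/4, -1/2], [-2, 1]].
W = D⁻¹(B − T) = [[2], [3]].

W = [[2], [3]]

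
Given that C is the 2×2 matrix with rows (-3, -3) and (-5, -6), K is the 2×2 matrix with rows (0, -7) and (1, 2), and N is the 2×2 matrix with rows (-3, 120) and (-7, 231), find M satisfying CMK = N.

M = [[1, -1], [5, 2]]

Left-multiply by C⁻¹ and right-multiply by K⁻¹: M = C⁻¹NK⁻¹.
C has determinant 3; C⁻¹ = [[-2, 1], [5/3, -1]].
K has determinant 7; K⁻¹ = [[2/7, 1], [-1/7, 0]].
C⁻¹N = [[-1, -9], [2, -31]].
M = (C⁻¹N)K⁻¹ = [[1, -1], [5, 2]].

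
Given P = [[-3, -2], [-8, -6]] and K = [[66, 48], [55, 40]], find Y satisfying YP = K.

Y = [[-6, -6], [-5, -5]]

Since P sits to the right of Y, Y = KP⁻¹.
det P = 2; the adjugate gives P⁻¹ = [[-3, 1], [4, -3/2]].
Y = KP⁻¹ = [[66, 48], [55, 40]] · [[-3, 1], [4, -3/2]] = [[-6, -6], [-5, -5]].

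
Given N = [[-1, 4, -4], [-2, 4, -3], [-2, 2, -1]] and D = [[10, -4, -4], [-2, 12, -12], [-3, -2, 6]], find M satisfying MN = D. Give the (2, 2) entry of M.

2

N is on the right of M, so right-multiply by N⁻¹: M = DN⁻¹.
N has determinant -2; N⁻¹ = [[-1, 2, -2], [-2, 7/2, -5/2], [-2, 3, -2]].
M = DN⁻¹ = [[10, -4, -4], [-2, 12, -12], [-3, -2, 6]] · [[-1, 2, -2], [-2, 7/2, -5/2], [-2, 3, -2]] = [[6, -6, -2], [2, 2, -2], [-5, 5, -1]].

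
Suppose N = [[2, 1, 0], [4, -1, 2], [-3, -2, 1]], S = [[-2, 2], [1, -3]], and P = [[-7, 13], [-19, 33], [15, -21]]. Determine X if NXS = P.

Isolating X: multiply by N⁻¹ from the left and S⁻¹ from the right, so X = N⁻¹PS⁻¹.
det N = -4, so N⁻¹ = [[-3/4, 1/4, -1/2], [5/2, -1/2, 1], [11/4, -1/4, 3/2]].
det S = 4, so S⁻¹ = [[-3/4, -1/2], [-1/4, -1/2]].
N⁻¹P = [[-7, 9], [7, -5], [8, -4]].
X = (N⁻¹P)S⁻¹ = [[3, -1], [-4, -1], [-5, -2]].

X = [[3, -1], [-4, -1], [-5, -2]]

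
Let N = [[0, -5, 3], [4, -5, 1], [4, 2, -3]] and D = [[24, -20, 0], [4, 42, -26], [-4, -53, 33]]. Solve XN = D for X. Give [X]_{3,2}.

Since N sits to the right of X, X = DN⁻¹.
det N = 4; the adjugate gives N⁻¹ = [[13/4, -9/4, 5/2], [4, -3, 3], [7, -5, 5]].
X = DN⁻¹ = [[24, -20, 0], [4, 42, -26], [-4, -53, 33]] · [[13/4, -9/4, 5/2], [4, -3, 3], [7, -5, 5]] = [[-2, 6, 0], [-1, -5, 6], [6, 3, -4]].

3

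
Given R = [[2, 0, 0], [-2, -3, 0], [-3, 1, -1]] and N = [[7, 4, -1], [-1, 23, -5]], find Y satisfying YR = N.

Y = [[4, -1, 1], [1, -6, 5]]

Since R sits to the right of Y, Y = NR⁻¹.
R has determinant 6; R⁻¹ = [[1/2, 0, 0], [-1/3, -1/3, 0], [-11/6, -1/3, -1]].
Y = NR⁻¹ = [[7, 4, -1], [-1, 23, -5]] · [[1/2, 0, 0], [-1/3, -1/3, 0], [-11/6, -1/3, -1]] = [[4, -1, 1], [1, -6, 5]].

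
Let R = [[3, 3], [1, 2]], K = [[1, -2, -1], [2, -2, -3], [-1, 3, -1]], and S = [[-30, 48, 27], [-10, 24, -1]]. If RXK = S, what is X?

Isolating X: multiply by R⁻¹ from the left and K⁻¹ from the right, so X = R⁻¹SK⁻¹.
det R = 3, so R⁻¹ = [[2/3, -1], [-1/3, 1]].
K has determinant -3; K⁻¹ = [[-11/3, 5/3, -4/3], [-5/3, 2/3, -1/3], [-4/3, 1/3, -2/3]].
R⁻¹S = [[-10, 8, 19], [0, 8, -10]].
X = (R⁻¹S)K⁻¹ = [[-2, -5, -2], [0, 2, 4]].

X = [[-2, -5, -2], [0, 2, 4]]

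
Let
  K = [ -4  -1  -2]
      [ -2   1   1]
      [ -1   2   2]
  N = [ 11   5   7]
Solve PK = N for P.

P = [[-2, -3, 3]]

Right-multiplying both sides by K⁻¹ gives P = NK⁻¹.
K has determinant 3; K⁻¹ = [[0, -2/3, 1/3], [1, -10/3, 8/3], [-1, 3, -2]].
P = NK⁻¹ = [[11, 5, 7]] · [[0, -2/3, 1/3], [1, -10/3, 8/3], [-1, 3, -2]] = [[-2, -3, 3]].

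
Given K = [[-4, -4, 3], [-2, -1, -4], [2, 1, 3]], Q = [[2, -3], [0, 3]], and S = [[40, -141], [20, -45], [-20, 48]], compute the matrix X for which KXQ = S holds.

Isolating X: multiply by K⁻¹ from the left and Q⁻¹ from the right, so X = K⁻¹SQ⁻¹.
det K = 4, so K⁻¹ = [[1/4, 15/4, 19/4], [-1/2, -9/2, -11/2], [0, -1, -1]].
Q has determinant 6; Q⁻¹ = [[1/2, 1/2], [0, 1/3]].
K⁻¹S = [[-10, 24], [0, 9], [0, -3]].
X = (K⁻¹S)Q⁻¹ = [[-5, 3], [0, 3], [0, -1]].

X = [[-5, 3], [0, 3], [0, -1]]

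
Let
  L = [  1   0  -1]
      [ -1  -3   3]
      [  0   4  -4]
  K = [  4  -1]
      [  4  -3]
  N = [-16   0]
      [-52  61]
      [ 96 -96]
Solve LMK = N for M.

M = [[-2, -3], [1, 4], [4, -5]]

M = L⁻¹NK⁻¹ (apply L⁻¹ on the left and K⁻¹ on the right).
det L = 4; the adjugate gives L⁻¹ = [[0, -1, -3/4], [-1, -1, -1/2], [-1, -1, -3/4]].
det K = -8, so K⁻¹ = [[3/8, -1/8], [1/2, -1/2]].
L⁻¹N = [[-20, 11], [20, -13], [-4, 11]].
M = (L⁻¹N)K⁻¹ = [[-2, -3], [1, 4], [4, -5]].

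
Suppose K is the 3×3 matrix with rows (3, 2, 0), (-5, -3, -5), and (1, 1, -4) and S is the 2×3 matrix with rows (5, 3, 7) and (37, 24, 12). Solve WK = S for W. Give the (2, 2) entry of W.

Right-multiplying both sides by K⁻¹ gives W = SK⁻¹.
det K = 1, so K⁻¹ = [[17, 8, -10], [-25, -12, 15], [-2, -1, 1]].
W = SK⁻¹ = [[5, 3, 7], [37, 24, 12]] · [[17, 8, -10], [-25, -12, 15], [-2, -1, 1]] = [[-4, -3, 2], [5, -4, 2]].

-4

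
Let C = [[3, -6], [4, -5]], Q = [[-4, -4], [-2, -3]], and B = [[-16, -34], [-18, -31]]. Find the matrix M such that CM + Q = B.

CM = B − Q = [[-12, -30], [-16, -28]].
Since C multiplies M on the left, M = C⁻¹(B − Q).
C has determinant 9; C⁻¹ = [[-5/9, 2/3], [-4/9, 1/3]].
M = C⁻¹(B − Q) = [[-4, -2], [0, 4]].

M = [[-4, -2], [0, 4]]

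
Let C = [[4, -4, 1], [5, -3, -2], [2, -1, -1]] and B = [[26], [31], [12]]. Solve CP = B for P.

P = [[3], [-4], [-2]]

Since C multiplies P on the left, P = C⁻¹B.
det C = 1, so C⁻¹ = [[1, -5, 11], [1, -6, 13], [1, -4, 8]].
P = C⁻¹B = [[1, -5, 11], [1, -6, 13], [1, -4, 8]] · [[26], [31], [12]] = [[3], [-4], [-2]].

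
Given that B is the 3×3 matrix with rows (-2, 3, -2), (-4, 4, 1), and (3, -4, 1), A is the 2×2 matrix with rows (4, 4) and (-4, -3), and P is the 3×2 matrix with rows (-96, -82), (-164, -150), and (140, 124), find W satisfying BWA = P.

W = [[2, -2], [-4, 2], [-3, -2]]

W = B⁻¹PA⁻¹ (apply B⁻¹ on the left and A⁻¹ on the right).
B has determinant -3; B⁻¹ = [[-8/3, -5/3, -11/3], [-7/3, -4/3, -10/3], [-4/3, -1/3, -4/3]].
A has determinant 4; A⁻¹ = [[-3/4, -1], [1, 1]].
B⁻¹P = [[16, 14], [-24, -22], [-4, -6]].
W = (B⁻¹P)A⁻¹ = [[2, -2], [-4, 2], [-3, -2]].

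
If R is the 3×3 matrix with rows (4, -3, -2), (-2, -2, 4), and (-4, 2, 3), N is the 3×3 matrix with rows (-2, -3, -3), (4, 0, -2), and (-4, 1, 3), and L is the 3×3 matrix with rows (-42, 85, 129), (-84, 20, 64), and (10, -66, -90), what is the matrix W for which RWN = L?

Isolating W: multiply by R⁻¹ from the left and N⁻¹ from the right, so W = R⁻¹LN⁻¹.
det R = -2; the adjugate gives R⁻¹ = [[7, -5/2, 8], [5, -2, 6], [6, -2, 7]].
N has determinant -4; N⁻¹ = [[-1/2, -3/2, -3/2], [1, 9/2, 4], [-1, -7/2, -3]].
R⁻¹L = [[-4, 17, 23], [18, -11, -23], [-14, 8, 16]].
W = (R⁻¹L)N⁻¹ = [[-4, 2, 5], [3, 4, -2], [-1, 1, 5]].

W = [[-4, 2, 5], [3, 4, -2], [-1, 1, 5]]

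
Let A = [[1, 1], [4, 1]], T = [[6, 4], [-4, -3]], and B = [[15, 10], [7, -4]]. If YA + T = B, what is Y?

Y = [[5, 1], [-5, 4]]

YA = B − T = [[9, 6], [11, -1]].
A is on the right of Y, so right-multiply by A⁻¹: Y = (B − T)A⁻¹.
A has determinant -3; A⁻¹ = [[-1/3, 1/3], [4/3, -1/3]].
Y = (B − T)A⁻¹ = [[5, 1], [-5, 4]].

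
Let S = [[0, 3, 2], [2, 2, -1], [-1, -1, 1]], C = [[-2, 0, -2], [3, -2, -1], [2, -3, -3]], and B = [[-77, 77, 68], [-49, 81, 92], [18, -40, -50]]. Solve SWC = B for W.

W = [[0, -2, -4], [-4, -5, -5], [2, -5, 3]]

Left-multiply by S⁻¹ and right-multiply by C⁻¹: W = S⁻¹BC⁻¹.
det S = -3, so S⁻¹ = [[-1/3, 5/3, 7/3], [1/3, -2/3, -4/3], [0, 1, 2]].
det C = 4, so C⁻¹ = [[3/4, 3/2, -1], [7/4, 5/2, -2], [-5/4, -3/2, 1]].
S⁻¹B = [[-14, 16, 14], [-17, 25, 28], [-13, 1, -8]].
W = (S⁻¹B)C⁻¹ = [[0, -2, -4], [-4, -5, -5], [2, -5, 3]].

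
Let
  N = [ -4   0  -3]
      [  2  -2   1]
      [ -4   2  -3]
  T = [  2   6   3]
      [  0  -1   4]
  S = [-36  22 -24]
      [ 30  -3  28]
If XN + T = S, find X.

XN = S − T = [[-38, 16, -27], [30, -2, 24]].
Since N sits to the right of X, X = (S − T)N⁻¹.
N has determinant -4; N⁻¹ = [[-1, 3/2, 3/2], [-1/2, 0, 1/2], [1, -2, -2]].
X = (S − T)N⁻¹ = [[3, -3, 5], [-5, -3, -4]].

X = [[3, -3, 5], [-5, -3, -4]]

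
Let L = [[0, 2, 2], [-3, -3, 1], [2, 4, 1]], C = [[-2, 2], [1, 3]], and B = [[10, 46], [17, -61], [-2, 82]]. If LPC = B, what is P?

P = [[5, 2], [0, 3], [1, 4]]

P = L⁻¹BC⁻¹ (apply L⁻¹ on the left and C⁻¹ on the right).
det L = -2; the adjugate gives L⁻¹ = [[7/2, -3, -4], [-5/2, 2, 3], [3, -2, -3]].
det C = -8; the adjugate gives C⁻¹ = [[-3/8, 1/4], [1/8, 1/4]].
L⁻¹B = [[-8, 16], [3, 9], [2, 14]].
P = (L⁻¹B)C⁻¹ = [[5, 2], [0, 3], [1, 4]].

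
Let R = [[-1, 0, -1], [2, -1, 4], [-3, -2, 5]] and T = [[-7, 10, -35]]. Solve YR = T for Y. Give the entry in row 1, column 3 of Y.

Right-multiplying both sides by R⁻¹ gives Y = TR⁻¹.
det R = 4; the adjugate gives R⁻¹ = [[3/4, 1/2, -1/4], [-11/2, -2, 1/2], [-7/4, -1/2, 1/4]].
Y = TR⁻¹ = [[-7, 10, -35]] · [[3/4, 1/2, -1/4], [-11/2, -2, 1/2], [-7/4, -1/2, 1/4]] = [[1, -6, -2]].

-2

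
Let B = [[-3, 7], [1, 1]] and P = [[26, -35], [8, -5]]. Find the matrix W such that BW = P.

W = [[3, 0], [5, -5]]

Since B multiplies W on the left, W = B⁻¹P.
det B = -10; the adjugate gives B⁻¹ = [[-1/10, 7/10], [1/10, 3/10]].
W = B⁻¹P = [[-1/10, 7/10], [1/10, 3/10]] · [[26, -35], [8, -5]] = [[3, 0], [5, -5]].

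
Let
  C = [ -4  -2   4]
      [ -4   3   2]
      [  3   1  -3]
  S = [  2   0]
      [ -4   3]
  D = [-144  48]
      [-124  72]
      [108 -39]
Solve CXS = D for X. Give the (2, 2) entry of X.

Left-multiply by C⁻¹ and right-multiply by S⁻¹: X = C⁻¹DS⁻¹.
C has determinant 4; C⁻¹ = [[-11/4, -1/2, -4], [-3/2, 0, -2], [-13/4, -1/2, -5]].
det S = 6; the adjugate gives S⁻¹ = [[1/2, 0], [2/3, 1/3]].
C⁻¹D = [[26, -12], [0, 6], [-10, 3]].
X = (C⁻¹D)S⁻¹ = [[5, -4], [4, 2], [-3, 1]].

2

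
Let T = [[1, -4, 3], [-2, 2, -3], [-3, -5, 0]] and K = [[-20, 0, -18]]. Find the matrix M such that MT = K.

T is on the right of M, so right-multiply by T⁻¹: M = KT⁻¹.
T has determinant -3; T⁻¹ = [[5, 5, -2], [-3, -3, 1], [-16/3, -17/3, 2]].
M = KT⁻¹ = [[-20, 0, -18]] · [[5, 5, -2], [-3, -3, 1], [-16/3, -17/3, 2]] = [[-4, 2, 4]].

M = [[-4, 2, 4]]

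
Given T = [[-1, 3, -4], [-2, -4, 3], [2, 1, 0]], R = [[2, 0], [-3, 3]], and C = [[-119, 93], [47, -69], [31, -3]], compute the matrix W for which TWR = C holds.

Isolating W: multiply by T⁻¹ from the left and R⁻¹ from the right, so W = T⁻¹CR⁻¹.
T has determinant -3; T⁻¹ = [[1, 4/3, 7/3], [-2, -8/3, -11/3], [-2, -7/3, -10/3]].
det R = 6; the adjugate gives R⁻¹ = [[1/2, 0], [1/2, 1/3]].
T⁻¹C = [[16, -6], [-1, 9], [25, -15]].
W = (T⁻¹C)R⁻¹ = [[5, -2], [4, 3], [5, -5]].

W = [[5, -2], [4, 3], [5, -5]]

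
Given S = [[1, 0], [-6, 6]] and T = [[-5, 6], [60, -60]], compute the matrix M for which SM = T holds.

Left-multiplying both sides by S⁻¹ gives M = S⁻¹T.
det S = 6, so S⁻¹ = [[1, 0], [1, 1/6]].
M = S⁻¹T = [[1, 0], [1, 1/6]] · [[-5, 6], [60, -60]] = [[-5, 6], [5, -4]].

M = [[-5, 6], [5, -4]]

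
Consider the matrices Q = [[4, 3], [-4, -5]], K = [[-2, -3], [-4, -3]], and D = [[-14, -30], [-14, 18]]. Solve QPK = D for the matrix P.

Isolating P: multiply by Q⁻¹ from the left and K⁻¹ from the right, so P = Q⁻¹DK⁻¹.
det Q = -8, so Q⁻¹ = [[5/8, 3/8], [-1/2, -1/2]].
K has determinant -6; K⁻¹ = [[1/2, -1/2], [-2/3, 1/3]].
Q⁻¹D = [[-14, -12], [14, 6]].
P = (Q⁻¹D)K⁻¹ = [[1, 3], [3, -5]].

P = [[1, 3], [3, -5]]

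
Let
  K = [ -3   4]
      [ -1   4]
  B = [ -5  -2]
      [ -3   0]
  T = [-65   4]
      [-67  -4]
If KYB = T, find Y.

Y = [[2, -3], [1, 4]]

Isolating Y: multiply by K⁻¹ from the left and B⁻¹ from the right, so Y = K⁻¹TB⁻¹.
K has determinant -8; K⁻¹ = [[-1/2, 1/2], [-1/8, 3/8]].
det B = -6, so B⁻¹ = [[0, -1/3], [-1/2, 5/6]].
K⁻¹T = [[-1, -4], [-17, -2]].
Y = (K⁻¹T)B⁻¹ = [[2, -3], [1, 4]].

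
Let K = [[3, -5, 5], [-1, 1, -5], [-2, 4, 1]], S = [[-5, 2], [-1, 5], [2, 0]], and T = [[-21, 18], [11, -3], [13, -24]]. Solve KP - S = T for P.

P = [[-2, 5], [3, -3], [-1, -2]]

KP = T + S = [[-26, 20], [10, 2], [15, -24]].
Left-multiplying both sides by K⁻¹ gives P = K⁻¹(T + S).
det K = -2, so K⁻¹ = [[-21/2, -25/2, -10], [-11/2, -13/2, -5], [1, 1, 1]].
P = K⁻¹(T + S) = [[-2, 5], [3, -3], [-1, -2]].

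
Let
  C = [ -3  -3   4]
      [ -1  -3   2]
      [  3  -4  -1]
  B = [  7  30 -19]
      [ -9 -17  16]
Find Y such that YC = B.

Y = [[-5, -1, -3], [6, -3, 2]]

C is on the right of Y, so right-multiply by C⁻¹: Y = BC⁻¹.
det C = 4, so C⁻¹ = [[11/4, -19/4, 3/2], [5/4, -9/4, 1/2], [13/4, -21/4, 3/2]].
Y = BC⁻¹ = [[7, 30, -19], [-9, -17, 16]] · [[11/4, -19/4, 3/2], [5/4, -9/4, 1/2], [13/4, -21/4, 3/2]] = [[-5, -1, -3], [6, -3, 2]].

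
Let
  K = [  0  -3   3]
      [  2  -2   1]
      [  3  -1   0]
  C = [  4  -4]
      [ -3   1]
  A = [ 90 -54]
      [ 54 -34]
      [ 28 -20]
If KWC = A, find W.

Isolating W: multiply by K⁻¹ from the left and C⁻¹ from the right, so W = K⁻¹AC⁻¹.
det K = 3; the adjugate gives K⁻¹ = [[1/3, -1, 1], [1, -3, 2], [4/3, -3, 2]].
det C = -8; the adjugate gives C⁻¹ = [[-1/8, -1/2], [-3/8, -1/2]].
K⁻¹A = [[4, -4], [-16, 8], [14, -10]].
W = (K⁻¹A)C⁻¹ = [[1, 0], [-1, 4], [2, -2]].

W = [[1, 0], [-1, 4], [2, -2]]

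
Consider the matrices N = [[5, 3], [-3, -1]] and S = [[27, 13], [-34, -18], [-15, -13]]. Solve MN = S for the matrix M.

N is on the right of M, so right-multiply by N⁻¹: M = SN⁻¹.
N has determinant 4; N⁻¹ = [[-1/4, -3/4], [3/4, 5/4]].
M = SN⁻¹ = [[27, 13], [-34, -18], [-15, -13]] · [[-1/4, -3/4], [3/4, 5/4]] = [[3, -4], [-5, 3], [-6, -5]].

M = [[3, -4], [-5, 3], [-6, -5]]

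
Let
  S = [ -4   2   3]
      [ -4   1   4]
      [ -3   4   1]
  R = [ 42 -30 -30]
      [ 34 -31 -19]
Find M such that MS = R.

S is on the right of M, so right-multiply by S⁻¹: M = RS⁻¹.
det S = 5, so S⁻¹ = [[-3, 2, 1], [-8/5, 1, 4/5], [-13/5, 2, 4/5]].
M = RS⁻¹ = [[42, -30, -30], [34, -31, -19]] · [[-3, 2, 1], [-8/5, 1, 4/5], [-13/5, 2, 4/5]] = [[0, -6, -6], [-3, -1, -6]].

M = [[0, -6, -6], [-3, -1, -6]]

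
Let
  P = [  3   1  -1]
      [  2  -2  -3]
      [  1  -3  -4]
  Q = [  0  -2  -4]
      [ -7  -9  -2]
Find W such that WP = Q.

W = [[1, -3, 3], [-5, 5, -2]]

Since P sits to the right of W, W = QP⁻¹.
det P = 6, so P⁻¹ = [[-1/6, 7/6, -5/6], [5/6, -11/6, 7/6], [-2/3, 5/3, -4/3]].
W = QP⁻¹ = [[0, -2, -4], [-7, -9, -2]] · [[-1/6, 7/6, -5/6], [5/6, -11/6, 7/6], [-2/3, 5/3, -4/3]] = [[1, -3, 3], [-5, 5, -2]].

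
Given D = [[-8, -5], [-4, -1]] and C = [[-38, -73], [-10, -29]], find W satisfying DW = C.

W = [[1, 6], [6, 5]]

D is on the left of W, so left-multiply by D⁻¹: W = D⁻¹C.
det D = -12; the adjugate gives D⁻¹ = [[1/12, -5/12], [-1/3, 2/3]].
W = D⁻¹C = [[1/12, -5/12], [-1/3, 2/3]] · [[-38, -73], [-10, -29]] = [[1, 6], [6, 5]].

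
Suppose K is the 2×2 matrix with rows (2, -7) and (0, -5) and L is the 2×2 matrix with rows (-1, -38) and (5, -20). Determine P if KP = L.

K is on the left of P, so left-multiply by K⁻¹: P = K⁻¹L.
det K = -10; the adjugate gives K⁻¹ = [[1/2, -7/10], [0, -1/5]].
P = K⁻¹L = [[1/2, -7/10], [0, -1/5]] · [[-1, -38], [5, -20]] = [[-4, -5], [-1, 4]].

P = [[-4, -5], [-1, 4]]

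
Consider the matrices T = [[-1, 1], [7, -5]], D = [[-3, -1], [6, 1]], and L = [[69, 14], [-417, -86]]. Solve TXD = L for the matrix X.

X = [[4, -4], [-1, 5]]

Isolating X: multiply by T⁻¹ from the left and D⁻¹ from the right, so X = T⁻¹LD⁻¹.
det T = -2; the adjugate gives T⁻¹ = [[5/2, 1/2], [7/2, 1/2]].
det D = 3, so D⁻¹ = [[1/3, 1/3], [-2, -1]].
T⁻¹L = [[-36, -8], [33, 6]].
X = (T⁻¹L)D⁻¹ = [[4, -4], [-1, 5]].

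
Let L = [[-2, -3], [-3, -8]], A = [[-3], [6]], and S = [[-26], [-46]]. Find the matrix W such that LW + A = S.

LW = S − A = [[-23], [-52]].
Since L multiplies W on the left, W = L⁻¹(S − A).
det L = 7, so L⁻¹ = [[-8/7, 3/7], [3/7, -2/7]].
W = L⁻¹(S − A) = [[4], [5]].

W = [[4], [5]]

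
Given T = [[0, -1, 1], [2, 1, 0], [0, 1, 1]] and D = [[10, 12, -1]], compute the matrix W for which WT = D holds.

W = [[-4, 5, 3]]

T is on the right of W, so right-multiply by T⁻¹: W = DT⁻¹.
det T = 4, so T⁻¹ = [[1/4, 1/2, -1/4], [-1/2, 0, 1/2], [1/2, 0, 1/2]].
W = DT⁻¹ = [[10, 12, -1]] · [[1/4, 1/2, -1/4], [-1/2, 0, 1/2], [1/2, 0, 1/2]] = [[-4, 5, 3]].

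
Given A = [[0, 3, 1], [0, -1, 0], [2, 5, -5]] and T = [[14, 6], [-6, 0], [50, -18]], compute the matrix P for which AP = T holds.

P = [[0, 6], [6, 0], [-4, 6]]

Left-multiplying both sides by A⁻¹ gives P = A⁻¹T.
det A = 2; the adjugate gives A⁻¹ = [[5/2, 10, 1/2], [0, -1, 0], [1, 3, 0]].
P = A⁻¹T = [[5/2, 10, 1/2], [0, -1, 0], [1, 3, 0]] · [[14, 6], [-6, 0], [50, -18]] = [[0, 6], [6, 0], [-4, 6]].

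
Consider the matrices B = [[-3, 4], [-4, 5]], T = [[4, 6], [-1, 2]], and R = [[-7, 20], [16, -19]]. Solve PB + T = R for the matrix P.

PB = R − T = [[-11, 14], [17, -21]].
Right-multiplying both sides by B⁻¹ gives P = (R − T)B⁻¹.
B has determinant 1; B⁻¹ = [[5, -4], [4, -3]].
P = (R − T)B⁻¹ = [[1, 2], [1, -5]].

P = [[1, 2], [1, -5]]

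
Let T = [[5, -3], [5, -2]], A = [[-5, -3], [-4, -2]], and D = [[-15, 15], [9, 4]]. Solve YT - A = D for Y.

Y = [[-4, 0], [-4, 5]]

YT = D + A = [[-20, 12], [5, 2]].
Right-multiplying both sides by T⁻¹ gives Y = (D + A)T⁻¹.
T has determinant 5; T⁻¹ = [[-2/5, 3/5], [-1, 1]].
Y = (D + A)T⁻¹ = [[-4, 0], [-4, 5]].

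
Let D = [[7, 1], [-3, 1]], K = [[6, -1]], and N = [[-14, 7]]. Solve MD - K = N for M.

M = [[1, 5]]

MD = N + K = [[-8, 6]].
Right-multiplying both sides by D⁻¹ gives M = (N + K)D⁻¹.
D has determinant 10; D⁻¹ = [[1/10, -1/10], [3/10, 7/10]].
M = (N + K)D⁻¹ = [[1, 5]].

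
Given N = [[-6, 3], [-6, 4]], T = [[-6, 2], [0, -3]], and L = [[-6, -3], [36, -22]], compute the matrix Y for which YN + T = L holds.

YN = L − T = [[0, -5], [36, -19]].
N is on the right of Y, so right-multiply by N⁻¹: Y = (L − T)N⁻¹.
det N = -6, so N⁻¹ = [[-2/3, 1/2], [-1, 1]].
Y = (L − T)N⁻¹ = [[5, -5], [-5, -1]].

Y = [[5, -5], [-5, -1]]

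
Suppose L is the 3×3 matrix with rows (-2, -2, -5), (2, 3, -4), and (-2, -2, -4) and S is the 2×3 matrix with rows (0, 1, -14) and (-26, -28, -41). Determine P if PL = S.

Since L sits to the right of P, P = SL⁻¹.
det L = -2; the adjugate gives L⁻¹ = [[10, -1, -23/2], [-8, 1, 9], [-1, 0, 1]].
P = SL⁻¹ = [[0, 1, -14], [-26, -28, -41]] · [[10, -1, -23/2], [-8, 1, 9], [-1, 0, 1]] = [[6, 1, -5], [5, -2, 6]].

P = [[6, 1, -5], [5, -2, 6]]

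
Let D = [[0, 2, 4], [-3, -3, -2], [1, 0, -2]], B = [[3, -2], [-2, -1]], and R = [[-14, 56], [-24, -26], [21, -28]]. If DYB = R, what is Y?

Isolating Y: multiply by D⁻¹ from the left and B⁻¹ from the right, so Y = D⁻¹RB⁻¹.
det D = -4, so D⁻¹ = [[-3/2, -1, -2], [2, 1, 3], [-3/4, -1/2, -3/2]].
det B = -7, so B⁻¹ = [[1/7, -2/7], [-2/7, -3/7]].
D⁻¹R = [[3, -2], [11, 2], [-9, 13]].
Y = (D⁻¹R)B⁻¹ = [[1, 0], [1, -4], [-5, -3]].

Y = [[1, 0], [1, -4], [-5, -3]]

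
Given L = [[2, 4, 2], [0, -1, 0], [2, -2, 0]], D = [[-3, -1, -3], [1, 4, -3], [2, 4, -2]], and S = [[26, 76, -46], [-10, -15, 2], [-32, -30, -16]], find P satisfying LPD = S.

P = [[4, -4, 5], [-3, 5, -2], [0, 5, -3]]

Isolating P: multiply by L⁻¹ from the left and D⁻¹ from the right, so P = L⁻¹SD⁻¹.
L has determinant 4; L⁻¹ = [[0, -1, 1/2], [0, -1, 0], [1/2, 3, -1/2]].
D has determinant 4; D⁻¹ = [[1, -7/2, 15/4], [-1, 3, -3], [-1, 5/2, -11/4]].
L⁻¹S = [[-6, 0, -10], [10, 15, -2], [-1, 8, -9]].
P = (L⁻¹S)D⁻¹ = [[4, -4, 5], [-3, 5, -2], [0, 5, -3]].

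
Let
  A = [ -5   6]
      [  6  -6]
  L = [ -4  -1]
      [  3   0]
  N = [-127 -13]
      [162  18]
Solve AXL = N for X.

X = A⁻¹NL⁻¹ (apply A⁻¹ on the left and L⁻¹ on the right).
A has determinant -6; A⁻¹ = [[1, 1], [1, 5/6]].
L has determinant 3; L⁻¹ = [[0, 1/3], [-1, -4/3]].
A⁻¹N = [[35, 5], [8, 2]].
X = (A⁻¹N)L⁻¹ = [[-5, 5], [-2, 0]].

X = [[-5, 5], [-2, 0]]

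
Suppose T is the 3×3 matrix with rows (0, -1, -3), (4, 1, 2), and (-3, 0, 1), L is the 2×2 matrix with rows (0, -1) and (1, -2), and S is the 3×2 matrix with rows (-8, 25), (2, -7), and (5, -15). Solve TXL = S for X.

X = T⁻¹SL⁻¹ (apply T⁻¹ on the left and L⁻¹ on the right).
det T = 1, so T⁻¹ = [[1, 1, 1], [-10, -9, -12], [3, 3, 4]].
det L = 1, so L⁻¹ = [[-2, 1], [-1, 0]].
T⁻¹S = [[-1, 3], [2, -7], [2, -6]].
X = (T⁻¹S)L⁻¹ = [[-1, -1], [3, 2], [2, 2]].

X = [[-1, -1], [3, 2], [2, 2]]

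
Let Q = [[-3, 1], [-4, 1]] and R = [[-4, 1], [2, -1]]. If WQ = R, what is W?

Q is on the right of W, so right-multiply by Q⁻¹: W = RQ⁻¹.
Q has determinant 1; Q⁻¹ = [[1, -1], [4, -3]].
W = RQ⁻¹ = [[-4, 1], [2, -1]] · [[1, -1], [4, -3]] = [[0, 1], [-2, 1]].

W = [[0, 1], [-2, 1]]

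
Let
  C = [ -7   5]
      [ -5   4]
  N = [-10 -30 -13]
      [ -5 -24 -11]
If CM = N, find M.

M = [[5, 0, -1], [5, -6, -4]]

Since C multiplies M on the left, M = C⁻¹N.
det C = -3, so C⁻¹ = [[-4/3, 5/3], [-5/3, 7/3]].
M = C⁻¹N = [[-4/3, 5/3], [-5/3, 7/3]] · [[-10, -30, -13], [-5, -24, -11]] = [[5, 0, -1], [5, -6, -4]].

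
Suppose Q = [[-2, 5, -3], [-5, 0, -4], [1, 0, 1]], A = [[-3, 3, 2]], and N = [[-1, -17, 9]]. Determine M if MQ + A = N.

MQ = N − A = [[2, -20, 7]].
Since Q sits to the right of M, M = (N − A)Q⁻¹.
det Q = 5; the adjugate gives Q⁻¹ = [[0, -1, -4], [1/5, 1/5, 7/5], [0, 1, 5]].
M = (N − A)Q⁻¹ = [[-4, 1, -1]].

M = [[-4, 1, -1]]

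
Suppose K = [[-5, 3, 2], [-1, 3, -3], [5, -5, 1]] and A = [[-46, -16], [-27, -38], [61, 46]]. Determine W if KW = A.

W = [[6, 2], [-6, -6], [1, 6]]

K is on the left of W, so left-multiply by K⁻¹: W = K⁻¹A.
det K = -2, so K⁻¹ = [[6, 13/2, 15/2], [7, 15/2, 17/2], [5, 5, 6]].
W = K⁻¹A = [[6, 13/2, 15/2], [7, 15/2, 17/2], [5, 5, 6]] · [[-46, -16], [-27, -38], [61, 46]] = [[6, 2], [-6, -6], [1, 6]].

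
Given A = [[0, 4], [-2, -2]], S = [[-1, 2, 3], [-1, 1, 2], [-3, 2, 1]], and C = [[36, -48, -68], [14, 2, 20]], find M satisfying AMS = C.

Left-multiply by A⁻¹ and right-multiply by S⁻¹: M = A⁻¹CS⁻¹.
det A = 8, so A⁻¹ = [[-1/4, -1/2], [1/4, 0]].
det S = -4; the adjugate gives S⁻¹ = [[3/4, -1, -1/4], [5/4, -2, 1/4], [-1/4, 1, -1/4]].
A⁻¹C = [[-16, 11, 7], [9, -12, -17]].
M = (A⁻¹C)S⁻¹ = [[0, 1, 5], [-4, -2, -1]].

M = [[0, 1, 5], [-4, -2, -1]]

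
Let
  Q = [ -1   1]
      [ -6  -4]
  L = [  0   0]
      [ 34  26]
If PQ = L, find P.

P = [[0, 0], [2, -6]]

Since Q sits to the right of P, P = LQ⁻¹.
Q has determinant 10; Q⁻¹ = [[-2/5, -1/10], [3/5, -1/10]].
P = LQ⁻¹ = [[0, 0], [34, 26]] · [[-2/5, -1/10], [3/5, -1/10]] = [[0, 0], [2, -6]].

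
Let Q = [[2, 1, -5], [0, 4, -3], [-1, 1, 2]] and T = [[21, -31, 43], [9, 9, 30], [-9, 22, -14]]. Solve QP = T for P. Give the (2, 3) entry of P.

3

Left-multiplying both sides by Q⁻¹ gives P = Q⁻¹T.
det Q = 5; the adjugate gives Q⁻¹ = [[11/5, -7/5, 17/5], [3/5, -1/5, 6/5], [4/5, -3/5, 8/5]].
P = Q⁻¹T = [[11/5, -7/5, 17/5], [3/5, -1/5, 6/5], [4/5, -3/5, 8/5]] · [[21, -31, 43], [9, 9, 30], [-9, 22, -14]] = [[3, -6, 5], [0, 6, 3], [-3, 5, -6]].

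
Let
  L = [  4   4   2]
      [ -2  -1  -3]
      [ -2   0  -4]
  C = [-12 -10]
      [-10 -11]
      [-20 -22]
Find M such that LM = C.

L is on the left of M, so left-multiply by L⁻¹: M = L⁻¹C.
det L = 4; the adjugate gives L⁻¹ = [[1, 4, -5/2], [-1/2, -3, 2], [-1/2, -2, 1]].
M = L⁻¹C = [[1, 4, -5/2], [-1/2, -3, 2], [-1/2, -2, 1]] · [[-12, -10], [-10, -11], [-20, -22]] = [[-2, 1], [-4, -6], [6, 5]].

M = [[-2, 1], [-4, -6], [6, 5]]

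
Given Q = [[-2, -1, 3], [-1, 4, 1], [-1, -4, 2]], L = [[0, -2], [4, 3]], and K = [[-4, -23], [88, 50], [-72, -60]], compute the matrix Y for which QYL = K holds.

Y = [[-1, -2], [1, 5], [3, 0]]

Isolating Y: multiply by Q⁻¹ from the left and L⁻¹ from the right, so Y = Q⁻¹KL⁻¹.
det Q = -1; the adjugate gives Q⁻¹ = [[-12, 10, 13], [-1, 1, 1], [-8, 7, 9]].
L has determinant 8; L⁻¹ = [[3/8, 1/4], [-1/2, 0]].
Q⁻¹K = [[-8, -4], [20, 13], [0, -6]].
Y = (Q⁻¹K)L⁻¹ = [[-1, -2], [1, 5], [3, 0]].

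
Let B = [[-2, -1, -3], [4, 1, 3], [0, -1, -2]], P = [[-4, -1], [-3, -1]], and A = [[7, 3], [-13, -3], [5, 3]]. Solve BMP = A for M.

Isolating M: multiply by B⁻¹ from the left and P⁻¹ from the right, so M = B⁻¹AP⁻¹.
B has determinant 2; B⁻¹ = [[1/2, 1/2, 0], [4, 2, -3], [-2, -1, 1]].
P has determinant 1; P⁻¹ = [[-1, 1], [3, -4]].
B⁻¹A = [[-3, 0], [-13, -3], [4, 0]].
M = (B⁻¹A)P⁻¹ = [[3, -3], [4, -1], [-4, 4]].

M = [[3, -3], [4, -1], [-4, 4]]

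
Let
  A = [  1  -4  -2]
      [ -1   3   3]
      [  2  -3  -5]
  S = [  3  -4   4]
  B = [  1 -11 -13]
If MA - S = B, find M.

MA = B + S = [[4, -15, -9]].
Right-multiplying both sides by A⁻¹ gives M = (B + S)A⁻¹.
A has determinant -4; A⁻¹ = [[3/2, 7/2, 3/2], [-1/4, 1/4, 1/4], [3/4, 5/4, 1/4]].
M = (B + S)A⁻¹ = [[3, -1, 0]].

M = [[3, -1, 0]]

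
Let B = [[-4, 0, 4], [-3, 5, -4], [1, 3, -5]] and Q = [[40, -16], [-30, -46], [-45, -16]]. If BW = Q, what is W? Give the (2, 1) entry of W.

-5

Since B multiplies W on the left, W = B⁻¹Q.
det B = -4; the adjugate gives B⁻¹ = [[13/4, -3, 5], [19/4, -4, 7], [7/2, -3, 5]].
W = B⁻¹Q = [[13/4, -3, 5], [19/4, -4, 7], [7/2, -3, 5]] · [[40, -16], [-30, -46], [-45, -16]] = [[-5, 6], [-5, -4], [5, 2]].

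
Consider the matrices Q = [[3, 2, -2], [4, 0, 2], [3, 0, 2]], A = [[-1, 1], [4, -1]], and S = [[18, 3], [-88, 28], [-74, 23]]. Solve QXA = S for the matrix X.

X = [[2, -3], [2, 4], [0, -4]]

Left-multiply by Q⁻¹ and right-multiply by A⁻¹: X = Q⁻¹SA⁻¹.
Q has determinant -4; Q⁻¹ = [[0, 1, -1], [1/2, -3, 7/2], [0, -3/2, 2]].
A has determinant -3; A⁻¹ = [[1/3, 1/3], [4/3, 1/3]].
Q⁻¹S = [[-14, 5], [14, -2], [-16, 4]].
X = (Q⁻¹S)A⁻¹ = [[2, -3], [2, 4], [0, -4]].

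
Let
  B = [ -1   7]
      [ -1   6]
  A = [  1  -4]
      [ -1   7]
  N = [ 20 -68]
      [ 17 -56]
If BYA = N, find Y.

Y = [[-3, -4], [3, 0]]

Left-multiply by B⁻¹ and right-multiply by A⁻¹: Y = B⁻¹NA⁻¹.
det B = 1; the adjugate gives B⁻¹ = [[6, -7], [1, -1]].
A has determinant 3; A⁻¹ = [[7/3, 4/3], [1/3, 1/3]].
B⁻¹N = [[1, -16], [3, -12]].
Y = (B⁻¹N)A⁻¹ = [[-3, -4], [3, 0]].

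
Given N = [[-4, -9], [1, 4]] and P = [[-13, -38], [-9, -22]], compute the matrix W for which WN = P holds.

N is on the right of W, so right-multiply by N⁻¹: W = PN⁻¹.
det N = -7, so N⁻¹ = [[-4/7, -9/7], [1/7, 4/7]].
W = PN⁻¹ = [[-13, -38], [-9, -22]] · [[-4/7, -9/7], [1/7, 4/7]] = [[2, -5], [2, -1]].

W = [[2, -5], [2, -1]]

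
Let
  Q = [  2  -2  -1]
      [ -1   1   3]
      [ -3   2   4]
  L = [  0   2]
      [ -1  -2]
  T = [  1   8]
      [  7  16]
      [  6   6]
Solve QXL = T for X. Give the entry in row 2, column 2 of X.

0

Left-multiply by Q⁻¹ and right-multiply by L⁻¹: X = Q⁻¹TL⁻¹.
det Q = 5; the adjugate gives Q⁻¹ = [[-2/5, 6/5, -1], [-1, 1, -1], [1/5, 2/5, 0]].
L has determinant 2; L⁻¹ = [[-1, -1], [1/2, 0]].
Q⁻¹T = [[2, 10], [0, 2], [3, 8]].
X = (Q⁻¹T)L⁻¹ = [[3, -2], [1, 0], [1, -3]].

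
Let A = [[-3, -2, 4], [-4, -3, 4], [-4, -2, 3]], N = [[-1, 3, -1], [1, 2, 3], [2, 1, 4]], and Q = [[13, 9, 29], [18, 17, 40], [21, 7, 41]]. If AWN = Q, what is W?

W = A⁻¹QN⁻¹ (apply A⁻¹ on the left and N⁻¹ on the right).
det A = -5, so A⁻¹ = [[1/5, 2/5, -4/5], [4/5, -7/5, 4/5], [4/5, -2/5, -1/5]].
N has determinant 4; N⁻¹ = [[5/4, -13/4, 11/4], [1/2, -1/2, 1/2], [-3/4, 7/4, -5/4]].
A⁻¹Q = [[-7, 3, -11], [2, -11, 0], [-1, -1, -1]].
W = (A⁻¹Q)N⁻¹ = [[1, 2, -4], [-3, -1, 0], [-1, 2, -2]].

W = [[1, 2, -4], [-3, -1, 0], [-1, 2, -2]]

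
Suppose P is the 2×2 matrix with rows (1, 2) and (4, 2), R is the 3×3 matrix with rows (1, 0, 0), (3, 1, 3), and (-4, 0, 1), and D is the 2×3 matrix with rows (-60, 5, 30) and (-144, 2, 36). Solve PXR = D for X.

Left-multiply by P⁻¹ and right-multiply by R⁻¹: X = P⁻¹DR⁻¹.
det P = -6, so P⁻¹ = [[-1/3, 1/3], [2/3, -1/6]].
det R = 1, so R⁻¹ = [[1, 0, 0], [-15, 1, -3], [4, 0, 1]].
P⁻¹D = [[-28, -1, 2], [-16, 3, 14]].
X = (P⁻¹D)R⁻¹ = [[-5, -1, 5], [-5, 3, 5]].

X = [[-5, -1, 5], [-5, 3, 5]]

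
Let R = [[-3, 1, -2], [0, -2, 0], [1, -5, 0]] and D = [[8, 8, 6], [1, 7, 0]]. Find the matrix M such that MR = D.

M = [[-3, -3, -1], [0, -6, 1]]

Since R sits to the right of M, M = DR⁻¹.
det R = -4; the adjugate gives R⁻¹ = [[0, -5/2, 1], [0, -1/2, 0], [-1/2, 7/2, -3/2]].
M = DR⁻¹ = [[8, 8, 6], [1, 7, 0]] · [[0, -5/2, 1], [0, -1/2, 0], [-1/2, 7/2, -3/2]] = [[-3, -3, -1], [0, -6, 1]].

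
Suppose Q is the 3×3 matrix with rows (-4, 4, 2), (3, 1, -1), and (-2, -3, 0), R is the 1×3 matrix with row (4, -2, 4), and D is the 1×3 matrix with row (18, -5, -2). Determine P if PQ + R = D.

PQ = D − R = [[14, -3, -6]].
Q is on the right of P, so right-multiply by Q⁻¹: P = (D − R)Q⁻¹.
det Q = 6; the adjugate gives Q⁻¹ = [[-1/2, -1, -1], [1/3, 2/3, 1/3], [-7/6, -10/3, -8/3]].
P = (D − R)Q⁻¹ = [[-1, 4, 1]].

P = [[-1, 4, 1]]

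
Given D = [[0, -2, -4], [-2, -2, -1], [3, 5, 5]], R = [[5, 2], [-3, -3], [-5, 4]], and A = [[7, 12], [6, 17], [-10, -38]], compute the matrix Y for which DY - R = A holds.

DY = A + R = [[12, 14], [3, 14], [-15, -34]].
D is on the left of Y, so left-multiply by D⁻¹: Y = D⁻¹(A + R).
det D = 2, so D⁻¹ = [[-5/2, -5, -3], [7/2, 6, 4], [-2, -3, -2]].
Y = D⁻¹(A + R) = [[0, -3], [0, -3], [-3, -2]].

Y = [[0, -3], [0, -3], [-3, -2]]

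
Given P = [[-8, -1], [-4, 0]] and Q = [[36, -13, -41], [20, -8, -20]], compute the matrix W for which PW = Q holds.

W = [[-5, 2, 5], [4, -3, 1]]

P is on the left of W, so left-multiply by P⁻¹: W = P⁻¹Q.
P has determinant -4; P⁻¹ = [[0, -1/4], [-1, 2]].
W = P⁻¹Q = [[0, -1/4], [-1, 2]] · [[36, -13, -41], [20, -8, -20]] = [[-5, 2, 5], [4, -3, 1]].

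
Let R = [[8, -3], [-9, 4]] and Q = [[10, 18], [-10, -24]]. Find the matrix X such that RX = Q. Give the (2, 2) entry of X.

Since R multiplies X on the left, X = R⁻¹Q.
R has determinant 5; R⁻¹ = [[4/5, 3/5], [9/5, 8/5]].
X = R⁻¹Q = [[4/5, 3/5], [9/5, 8/5]] · [[10, 18], [-10, -24]] = [[2, 0], [2, -6]].

-6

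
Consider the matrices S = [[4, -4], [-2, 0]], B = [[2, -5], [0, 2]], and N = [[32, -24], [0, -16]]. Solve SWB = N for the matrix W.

W = [[0, 4], [-4, -3]]

Left-multiply by S⁻¹ and right-multiply by B⁻¹: W = S⁻¹NB⁻¹.
det S = -8, so S⁻¹ = [[0, -1/2], [-1/4, -1/2]].
B has determinant 4; B⁻¹ = [[1/2, 5/4], [0, 1/2]].
S⁻¹N = [[0, 8], [-8, 14]].
W = (S⁻¹N)B⁻¹ = [[0, 4], [-4, -3]].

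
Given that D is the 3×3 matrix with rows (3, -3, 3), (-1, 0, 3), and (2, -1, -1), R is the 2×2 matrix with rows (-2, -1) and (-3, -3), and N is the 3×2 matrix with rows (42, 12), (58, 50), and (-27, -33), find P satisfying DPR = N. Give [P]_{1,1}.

-4

P = D⁻¹NR⁻¹ (apply D⁻¹ on the left and R⁻¹ on the right).
det D = -3; the adjugate gives D⁻¹ = [[-1, 2, 3], [-5/3, 3, 4], [-1/3, 1, 1]].
det R = 3, so R⁻¹ = [[-1, 1/3], [1, -2/3]].
D⁻¹N = [[-7, -11], [-4, -2], [17, 13]].
P = (D⁻¹N)R⁻¹ = [[-4, 5], [2, 0], [-4, -3]].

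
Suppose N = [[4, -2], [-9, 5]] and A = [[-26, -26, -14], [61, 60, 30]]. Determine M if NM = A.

M = [[-4, -5, -5], [5, 3, -3]]

Since N multiplies M on the left, M = N⁻¹A.
det N = 2; the adjugate gives N⁻¹ = [[5/2, 1], [9/2, 2]].
M = N⁻¹A = [[5/2, 1], [9/2, 2]] · [[-26, -26, -14], [61, 60, 30]] = [[-4, -5, -5], [5, 3, -3]].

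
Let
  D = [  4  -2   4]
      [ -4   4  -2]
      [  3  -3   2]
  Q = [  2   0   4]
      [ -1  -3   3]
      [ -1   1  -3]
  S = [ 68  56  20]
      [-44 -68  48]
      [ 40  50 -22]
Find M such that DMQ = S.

Isolating M: multiply by D⁻¹ from the left and Q⁻¹ from the right, so M = D⁻¹SQ⁻¹.
D has determinant 4; D⁻¹ = [[1/2, -2, -3], [1/2, -1, -2], [0, 3/2, 2]].
det Q = -4, so Q⁻¹ = [[-3/2, -1, -3], [3/2, 1/2, 5/2], [1, 1/2, 3/2]].
D⁻¹S = [[2, 14, -20], [-2, -4, 6], [14, -2, 28]].
M = (D⁻¹S)Q⁻¹ = [[-2, -5, -1], [3, 3, 5], [4, -1, -5]].

M = [[-2, -5, -1], [3, 3, 5], [4, -1, -5]]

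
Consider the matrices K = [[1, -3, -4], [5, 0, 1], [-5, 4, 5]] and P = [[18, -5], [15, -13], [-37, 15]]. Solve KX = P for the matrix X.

Since K multiplies X on the left, X = K⁻¹P.
K has determinant 6; K⁻¹ = [[-2/3, -1/6, -1/2], [-5, -5/2, -7/2], [10/3, 11/6, 5/2]].
X = K⁻¹P = [[-2/3, -1/6, -1/2], [-5, -5/2, -7/2], [10/3, 11/6, 5/2]] · [[18, -5], [15, -13], [-37, 15]] = [[4, -2], [2, 5], [-5, -3]].

X = [[4, -2], [2, 5], [-5, -3]]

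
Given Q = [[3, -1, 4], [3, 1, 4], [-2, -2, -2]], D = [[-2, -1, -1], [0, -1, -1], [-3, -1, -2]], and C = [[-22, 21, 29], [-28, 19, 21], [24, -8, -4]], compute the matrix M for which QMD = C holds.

M = Q⁻¹CD⁻¹ (apply Q⁻¹ on the left and D⁻¹ on the right).
det Q = 4; the adjugate gives Q⁻¹ = [[3/2, -5/2, -2], [-1/2, 1/2, 0], [-1, 2, 3/2]].
det D = -2; the adjugate gives D⁻¹ = [[-1/2, 1/2, 0], [-3/2, -1/2, 1], [3/2, -1/2, -1]].
Q⁻¹C = [[-11, 0, -1], [-3, -1, -4], [2, 5, 7]].
M = (Q⁻¹C)D⁻¹ = [[4, -5, 1], [-3, 1, 3], [2, -5, -2]].

M = [[4, -5, 1], [-3, 1, 3], [2, -5, -2]]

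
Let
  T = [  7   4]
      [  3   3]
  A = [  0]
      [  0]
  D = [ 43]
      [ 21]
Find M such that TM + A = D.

M = [[5], [2]]

TM = D − A = [[43], [21]].
T is on the left of M, so left-multiply by T⁻¹: M = T⁻¹(D − A).
T has determinant 9; T⁻¹ = [[1/3, -4/9], [-1/3, 7/9]].
M = T⁻¹(D − A) = [[5], [2]].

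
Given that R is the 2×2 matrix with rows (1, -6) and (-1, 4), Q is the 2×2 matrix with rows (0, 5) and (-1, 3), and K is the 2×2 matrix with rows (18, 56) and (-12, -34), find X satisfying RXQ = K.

X = [[-2, 0], [-4, 3]]

X = R⁻¹KQ⁻¹ (apply R⁻¹ on the left and Q⁻¹ on the right).
det R = -2, so R⁻¹ = [[-2, -3], [-1/2, -1/2]].
Q has determinant 5; Q⁻¹ = [[3/5, -1], [1/5, 0]].
R⁻¹K = [[0, -10], [-3, -11]].
X = (R⁻¹K)Q⁻¹ = [[-2, 0], [-4, 3]].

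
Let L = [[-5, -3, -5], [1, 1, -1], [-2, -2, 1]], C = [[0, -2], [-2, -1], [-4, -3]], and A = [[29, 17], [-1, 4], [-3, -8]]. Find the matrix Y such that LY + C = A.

LY = A − C = [[29, 19], [1, 5], [1, -5]].
L is on the left of Y, so left-multiply by L⁻¹: Y = L⁻¹(A − C).
L has determinant 2; L⁻¹ = [[-1/2, 13/2, 4], [1/2, -15/2, -5], [0, -2, -1]].
Y = L⁻¹(A − C) = [[-4, 3], [2, -3], [-3, -5]].

Y = [[-4, 3], [2, -3], [-3, -5]]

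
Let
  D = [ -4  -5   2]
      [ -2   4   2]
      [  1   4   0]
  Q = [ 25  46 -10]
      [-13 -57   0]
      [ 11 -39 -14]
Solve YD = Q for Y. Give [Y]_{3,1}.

D is on the right of Y, so right-multiply by D⁻¹: Y = QD⁻¹.
D has determinant -2; D⁻¹ = [[4, -4, 9], [-1, 1, -2], [6, -11/2, 13]].
Y = QD⁻¹ = [[25, 46, -10], [-13, -57, 0], [11, -39, -14]] · [[4, -4, 9], [-1, 1, -2], [6, -11/2, 13]] = [[-6, 1, 3], [5, -5, -3], [-1, -6, -5]].

-1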